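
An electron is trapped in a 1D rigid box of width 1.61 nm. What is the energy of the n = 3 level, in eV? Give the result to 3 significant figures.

For an infinite well E_n = n²h²/(8m_eL²), so E_1 = h²/(8m_eL²) = (6.626×10^-34)²/(8·9.109×10^-31·(1.61×10^-9 m)²) = 2.324×10^-20 J.
Then E_3 = 3²·E_1 = 9·2.324×10^-20 J = 2.092×10^-19 J.
Converting, E_3 = 2.092×10^-19 J / (1.602×10^-19 J/eV) = 1.31 eV.

E_3 = 1.31 eV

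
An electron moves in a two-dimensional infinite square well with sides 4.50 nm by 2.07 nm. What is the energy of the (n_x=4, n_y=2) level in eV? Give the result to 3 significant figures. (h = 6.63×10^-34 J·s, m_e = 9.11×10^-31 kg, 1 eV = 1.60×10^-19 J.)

E = 0.650 eV

For a 2D rectangular well E = (h²/8m_e)·Σ n_i²/L_i² = (6.63×10^-34)²/(8·9.11×10^-31) · [4²/(4.50 nm)² + 2²/(2.07 nm)²].
Evaluating gives E = 1.040×10^-19 J = 0.650 eV.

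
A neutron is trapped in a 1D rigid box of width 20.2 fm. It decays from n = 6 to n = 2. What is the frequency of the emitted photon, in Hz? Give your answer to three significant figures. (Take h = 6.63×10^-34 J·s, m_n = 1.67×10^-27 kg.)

f = 3.89×10^21 Hz

E_1 = h²/(8m_nL²) = 8.063×10^-14 J and ΔE = (6² − 2²)E_1 = 2.580×10^-12 J.
f = ΔE/h = 2.580×10^-12/6.63×10^-34 = 3.89×10^21 Hz.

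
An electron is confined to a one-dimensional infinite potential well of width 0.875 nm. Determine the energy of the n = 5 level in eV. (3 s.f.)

For an infinite well E_n = n²h²/(8m_eL²), so E_1 = h²/(8m_eL²) = (6.626×10^-34)²/(8·9.109×10^-31·(8.75×10^-10 m)²) = 7.869×10^-20 J.
Then E_5 = 5²·E_1 = 25·7.869×10^-20 J = 1.967×10^-18 J.
Converting, E_5 = 1.967×10^-18 J / (1.602×10^-19 J/eV) = 12.3 eV.

E_5 = 12.3 eV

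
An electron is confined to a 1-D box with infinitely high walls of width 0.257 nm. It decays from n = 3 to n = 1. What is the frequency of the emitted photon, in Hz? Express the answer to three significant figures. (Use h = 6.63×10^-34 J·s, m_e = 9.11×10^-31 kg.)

f = 1.10×10^16 Hz

E_1 = h²/(8m_eL²) = 9.132×10^-19 J and ΔE = (3² − 1²)E_1 = 7.306×10^-18 J.
f = ΔE/h = 7.306×10^-18/6.63×10^-34 = 1.10×10^16 Hz.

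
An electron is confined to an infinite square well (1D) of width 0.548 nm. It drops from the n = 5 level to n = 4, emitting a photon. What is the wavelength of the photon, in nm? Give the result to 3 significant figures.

E_1 = h²/(8m_eL²) = 2.006×10^-19 J, so ΔE = (5² − 4²)E_1 = 1.805×10^-18 J.
λ = hc/ΔE = (6.626×10^-34·2.998×10^8)/1.805×10^-18 = 1.10×10^-7 m = 110 nm.

λ = 110 nm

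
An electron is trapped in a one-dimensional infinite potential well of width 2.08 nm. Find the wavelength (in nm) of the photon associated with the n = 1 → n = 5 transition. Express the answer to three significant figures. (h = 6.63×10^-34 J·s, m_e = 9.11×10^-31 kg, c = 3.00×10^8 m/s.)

λ = 594 nm

E_1 = h²/(8m_eL²) = 1.394×10^-20 J, so ΔE = (5² − 1²)E_1 = 3.346×10^-19 J.
λ = hc/ΔE = (6.63×10^-34·3.00×10^8)/3.346×10^-19 = 5.94×10^-7 m = 594 nm.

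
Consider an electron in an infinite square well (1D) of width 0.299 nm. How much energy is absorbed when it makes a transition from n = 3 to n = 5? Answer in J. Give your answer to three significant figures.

E_1 = h²/(8m_eL²) = 6.739×10^-19 J.
|ΔE| = |3² − 5²|·E_1 = 16·6.739×10^-19 J = 1.08×10^-17 J.

|ΔE| = 1.08×10^-17 J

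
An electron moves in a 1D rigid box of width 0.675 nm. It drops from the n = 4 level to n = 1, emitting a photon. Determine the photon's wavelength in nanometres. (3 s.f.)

E_1 = h²/(8m_eL²) = 1.322×10^-19 J, so ΔE = (4² − 1²)E_1 = 1.983×10^-18 J.
λ = hc/ΔE = (6.626×10^-34·2.998×10^8)/1.983×10^-18 = 1.00×10^-7 m = 100 nm.

λ = 100 nm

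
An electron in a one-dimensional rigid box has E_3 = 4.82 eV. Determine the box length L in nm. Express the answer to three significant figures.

L = 0.838 nm

From E_n = n²h²/(8m_eL²), L = n·h/√(8m_eE_n).
E_3 = 4.82 eV = 7.722×10^-19 J, so L = 3·6.626×10^-34/√(8·9.109×10^-31·7.722×10^-19) = 8.38×10^-10 m = 0.838 nm.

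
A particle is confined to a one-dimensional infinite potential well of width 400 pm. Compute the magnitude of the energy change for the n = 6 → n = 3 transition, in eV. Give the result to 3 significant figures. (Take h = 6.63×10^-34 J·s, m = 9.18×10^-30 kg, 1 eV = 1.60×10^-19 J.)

E_1 = h²/(8mL²) = 3.741×10^-20 J.
|ΔE| = |6² − 3²|·E_1 = 27·3.741×10^-20 J = 1.010×10^-18 J = 6.31 eV.

|ΔE| = 6.31 eV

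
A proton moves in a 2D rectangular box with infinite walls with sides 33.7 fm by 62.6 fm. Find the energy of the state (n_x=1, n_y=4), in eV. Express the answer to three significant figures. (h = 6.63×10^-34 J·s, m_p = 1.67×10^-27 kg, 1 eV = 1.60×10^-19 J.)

E = 1.02×10^6 eV

For a 2D rectangular well E = (h²/8m_p)·Σ n_i²/L_i² = (6.63×10^-34)²/(8·1.67×10^-27) · [1²/(33.7 fm)² + 4²/(62.6 fm)²].
Evaluating gives E = 1.633×10^-13 J = 1.02×10^6 eV.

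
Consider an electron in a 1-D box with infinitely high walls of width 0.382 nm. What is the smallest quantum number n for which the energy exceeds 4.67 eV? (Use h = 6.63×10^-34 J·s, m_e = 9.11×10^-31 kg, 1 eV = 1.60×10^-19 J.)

n = 2

E_1 = h²/(8m_eL²) = 4.133×10^-19 J = 2.583 eV.
Need n² > 4.67/2.583 = 1.808, i.e. n > 1.345.
The smallest integer satisfying this is n = 2.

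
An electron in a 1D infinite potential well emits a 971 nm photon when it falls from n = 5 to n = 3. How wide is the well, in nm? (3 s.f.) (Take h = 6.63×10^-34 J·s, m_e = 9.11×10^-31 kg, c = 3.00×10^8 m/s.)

The photon carries ΔE = hc/λ = 6.63×10^-34·3.00×10^8/9.71×10^-7 m = 2.048×10^-19 J.
Since ΔE = (5² − 3²)E_1, E_1 = 1.280×10^-20 J, and L = h/√(8m_eE_1) = 2.17×10^-9 m = 2.17 nm.

L = 2.17 nm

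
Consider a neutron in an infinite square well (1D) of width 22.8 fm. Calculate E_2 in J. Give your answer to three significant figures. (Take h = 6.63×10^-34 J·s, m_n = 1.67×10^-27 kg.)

E_2 = 2.53×10^-13 J

For an infinite well E_n = n²h²/(8m_nL²), so E_1 = h²/(8m_nL²) = (6.63×10^-34)²/(8·1.67×10^-27·(2.28×10^-14 m)²) = 6.329×10^-14 J.
Then E_2 = 2²·E_1 = 4·6.329×10^-14 J = 2.53×10^-13 J.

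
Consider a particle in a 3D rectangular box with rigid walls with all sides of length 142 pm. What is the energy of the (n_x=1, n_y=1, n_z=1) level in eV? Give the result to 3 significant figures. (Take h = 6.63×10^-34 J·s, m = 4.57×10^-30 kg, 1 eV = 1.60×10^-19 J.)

E = 11.2 eV

For a 3D rectangular well E = (h²/8m)·Σ n_i²/L_i² = (6.63×10^-34)²/(8·4.57×10^-30) · [1²/(142 pm)² + 1²/(142 pm)² + 1²/(142 pm)²].
Evaluating gives E = 1.789×10^-18 J = 11.2 eV.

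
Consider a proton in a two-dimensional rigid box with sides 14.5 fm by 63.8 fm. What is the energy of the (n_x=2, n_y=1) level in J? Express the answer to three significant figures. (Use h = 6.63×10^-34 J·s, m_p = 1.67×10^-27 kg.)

For a 2D rectangular well E = (h²/8m_p)·Σ n_i²/L_i² = (6.63×10^-34)²/(8·1.67×10^-27) · [2²/(14.5 fm)² + 1²/(63.8 fm)²].
Evaluating gives E = 6.34×10^-13 J.

E = 6.34×10^-13 J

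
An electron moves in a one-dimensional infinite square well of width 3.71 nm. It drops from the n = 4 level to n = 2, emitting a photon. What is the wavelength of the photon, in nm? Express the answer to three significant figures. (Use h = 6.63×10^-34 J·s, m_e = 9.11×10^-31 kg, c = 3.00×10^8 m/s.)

E_1 = h²/(8m_eL²) = 4.382×10^-21 J, so ΔE = (4² − 2²)E_1 = 5.258×10^-20 J.
λ = hc/ΔE = (6.63×10^-34·3.00×10^8)/5.258×10^-20 = 3.78×10^-6 m = 3.78×10^3 nm.

λ = 3.78×10^3 nm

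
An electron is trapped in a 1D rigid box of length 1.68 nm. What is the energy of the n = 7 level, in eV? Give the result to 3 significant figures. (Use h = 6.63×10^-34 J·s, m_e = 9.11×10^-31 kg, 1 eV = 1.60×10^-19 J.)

E_7 = 6.54 eV

For an infinite well E_n = n²h²/(8m_eL²), so E_1 = h²/(8m_eL²) = (6.63×10^-34)²/(8·9.11×10^-31·(1.68×10^-9 m)²) = 2.137×10^-20 J.
Then E_7 = 7²·E_1 = 49·2.137×10^-20 J = 1.047×10^-18 J.
Converting, E_7 = 1.047×10^-18 J / (1.60×10^-19 J/eV) = 6.54 eV.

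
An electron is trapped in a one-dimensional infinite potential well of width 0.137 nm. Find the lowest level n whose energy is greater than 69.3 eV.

E_1 = h²/(8m_eL²) = 3.210×10^-18 J = 20.04 eV.
Need n² > 69.3/20.04 = 3.458, i.e. n > 1.860.
The smallest integer satisfying this is n = 2.

n = 2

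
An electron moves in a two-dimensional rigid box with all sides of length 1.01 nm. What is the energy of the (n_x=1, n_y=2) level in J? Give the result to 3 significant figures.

E = 2.95×10^-19 J

For a 2D rectangular well E = (h²/8m_e)·Σ n_i²/L_i² = (6.626×10^-34)²/(8·9.109×10^-31) · [1²/(1.01 nm)² + 2²/(1.01 nm)²].
Evaluating gives E = 2.95×10^-19 J.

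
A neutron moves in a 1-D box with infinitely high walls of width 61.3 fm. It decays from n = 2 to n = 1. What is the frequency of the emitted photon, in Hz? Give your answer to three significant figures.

E_1 = h²/(8m_nL²) = 8.719×10^-15 J and ΔE = (2² − 1²)E_1 = 2.616×10^-14 J.
f = ΔE/h = 2.616×10^-14/6.626×10^-34 = 3.95×10^19 Hz.

f = 3.95×10^19 Hz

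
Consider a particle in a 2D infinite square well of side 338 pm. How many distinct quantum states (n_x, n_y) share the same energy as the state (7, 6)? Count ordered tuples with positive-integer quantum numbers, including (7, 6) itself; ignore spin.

degeneracy = 4

The level has n_x² + n_y² = 85. The ordered positive-integer solutions are (2, 9), (6, 7), (7, 6), (9, 2).
That gives 4 states.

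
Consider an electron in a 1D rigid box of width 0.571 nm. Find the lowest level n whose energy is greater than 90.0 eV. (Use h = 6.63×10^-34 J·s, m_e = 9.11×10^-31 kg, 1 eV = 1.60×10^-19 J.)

E_1 = h²/(8m_eL²) = 1.850×10^-19 J = 1.156 eV.
Need n² > 90.0/1.156 = 77.85, i.e. n > 8.823.
The smallest integer satisfying this is n = 9.

n = 9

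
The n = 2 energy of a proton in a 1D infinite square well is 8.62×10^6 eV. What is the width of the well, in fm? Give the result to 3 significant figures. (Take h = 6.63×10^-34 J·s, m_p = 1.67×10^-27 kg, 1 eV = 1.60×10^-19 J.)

L = 9.77 fm

From E_n = n²h²/(8m_pL²), L = n·h/√(8m_pE_n).
E_2 = 8.62×10^6 eV = 1.379×10^-12 J, so L = 2·6.63×10^-34/√(8·1.67×10^-27·1.379×10^-12) = 9.77×10^-15 m = 9.77 fm.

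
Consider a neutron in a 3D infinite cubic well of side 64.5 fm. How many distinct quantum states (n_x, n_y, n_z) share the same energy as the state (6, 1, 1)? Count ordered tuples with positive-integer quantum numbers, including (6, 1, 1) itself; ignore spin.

degeneracy = 9

The level has n_x² + n_y² + n_z² = 38. The ordered positive-integer solutions are (1, 1, 6), (1, 6, 1), (2, 3, 5), (2, 5, 3), (3, 2, 5), (3, 5, 2), (5, 2, 3), (5, 3, 2), (6, 1, 1).
That gives 9 states.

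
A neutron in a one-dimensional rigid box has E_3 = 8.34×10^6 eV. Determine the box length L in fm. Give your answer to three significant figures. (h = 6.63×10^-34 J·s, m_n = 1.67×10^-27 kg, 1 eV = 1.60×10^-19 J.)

L = 14.9 fm

From E_n = n²h²/(8m_nL²), L = n·h/√(8m_nE_n).
E_3 = 8.34×10^6 eV = 1.334×10^-12 J, so L = 3·6.63×10^-34/√(8·1.67×10^-27·1.334×10^-12) = 1.49×10^-14 m = 14.9 fm.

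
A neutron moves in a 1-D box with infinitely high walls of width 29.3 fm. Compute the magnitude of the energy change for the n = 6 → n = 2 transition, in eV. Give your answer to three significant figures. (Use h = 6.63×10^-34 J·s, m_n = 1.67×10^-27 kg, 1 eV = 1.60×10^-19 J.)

E_1 = h²/(8m_nL²) = 3.833×10^-14 J.
|ΔE| = |6² − 2²|·E_1 = 32·3.833×10^-14 J = 1.227×10^-12 J = 7.67×10^6 eV.

|ΔE| = 7.67×10^6 eV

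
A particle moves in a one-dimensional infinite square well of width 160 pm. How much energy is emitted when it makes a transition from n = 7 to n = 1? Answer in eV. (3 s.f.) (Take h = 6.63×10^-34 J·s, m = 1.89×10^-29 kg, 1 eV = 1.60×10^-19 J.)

|ΔE| = 34.1 eV

E_1 = h²/(8mL²) = 1.136×10^-19 J.
|ΔE| = |7² − 1²|·E_1 = 48·1.136×10^-19 J = 5.453×10^-18 J = 34.1 eV.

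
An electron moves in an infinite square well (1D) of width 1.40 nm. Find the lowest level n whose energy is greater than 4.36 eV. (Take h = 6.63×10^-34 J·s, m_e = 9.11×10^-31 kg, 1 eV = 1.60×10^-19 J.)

E_1 = h²/(8m_eL²) = 3.077×10^-20 J = 0.1923 eV.
Need n² > 4.36/0.1923 = 22.67, i.e. n > 4.761.
The smallest integer satisfying this is n = 5.

n = 5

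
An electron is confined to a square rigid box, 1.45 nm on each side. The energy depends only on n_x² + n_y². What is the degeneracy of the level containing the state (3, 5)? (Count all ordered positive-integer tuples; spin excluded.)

degeneracy = 2

The level has n_x² + n_y² = 34. The ordered positive-integer solutions are (3, 5), (5, 3).
That gives 2 states.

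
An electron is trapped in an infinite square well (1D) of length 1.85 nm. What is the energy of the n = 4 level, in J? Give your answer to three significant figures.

For an infinite well E_n = n²h²/(8m_eL²), so E_1 = h²/(8m_eL²) = (6.626×10^-34)²/(8·9.109×10^-31·(1.85×10^-9 m)²) = 1.760×10^-20 J.
Then E_4 = 4²·E_1 = 16·1.760×10^-20 J = 2.82×10^-19 J.

E_4 = 2.82×10^-19 J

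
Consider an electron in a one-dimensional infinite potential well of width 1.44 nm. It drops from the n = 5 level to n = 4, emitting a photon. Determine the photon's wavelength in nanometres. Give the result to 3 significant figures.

λ = 760 nm

E_1 = h²/(8m_eL²) = 2.905×10^-20 J, so ΔE = (5² − 4²)E_1 = 2.615×10^-19 J.
λ = hc/ΔE = (6.626×10^-34·2.998×10^8)/2.615×10^-19 = 7.60×10^-7 m = 760 nm.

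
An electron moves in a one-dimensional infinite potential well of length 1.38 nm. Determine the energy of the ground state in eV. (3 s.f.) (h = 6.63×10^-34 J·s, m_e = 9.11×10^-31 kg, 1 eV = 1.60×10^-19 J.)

E_1 = 0.198 eV

For an infinite well E_n = n²h²/(8m_eL²), so E_1 = h²/(8m_eL²) = (6.63×10^-34)²/(8·9.11×10^-31·(1.38×10^-9 m)²) = 3.167×10^-20 J.
Converting, E_1 = 3.167×10^-20 J / (1.60×10^-19 J/eV) = 0.198 eV.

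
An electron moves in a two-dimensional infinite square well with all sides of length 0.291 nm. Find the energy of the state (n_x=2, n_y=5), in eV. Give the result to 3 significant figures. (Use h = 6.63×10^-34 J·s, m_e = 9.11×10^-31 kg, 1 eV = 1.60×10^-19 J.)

For a 2D rectangular well E = (h²/8m_e)·Σ n_i²/L_i² = (6.63×10^-34)²/(8·9.11×10^-31) · [2²/(0.291 nm)² + 5²/(0.291 nm)²].
Evaluating gives E = 2.066×10^-17 J = 129 eV.

E = 129 eV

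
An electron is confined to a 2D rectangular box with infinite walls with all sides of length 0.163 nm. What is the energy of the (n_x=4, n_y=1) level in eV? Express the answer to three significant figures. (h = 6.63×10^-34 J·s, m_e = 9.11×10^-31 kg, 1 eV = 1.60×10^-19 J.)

For a 2D rectangular well E = (h²/8m_e)·Σ n_i²/L_i² = (6.63×10^-34)²/(8·9.11×10^-31) · [4²/(0.163 nm)² + 1²/(0.163 nm)²].
Evaluating gives E = 3.859×10^-17 J = 241 eV.

E = 241 eV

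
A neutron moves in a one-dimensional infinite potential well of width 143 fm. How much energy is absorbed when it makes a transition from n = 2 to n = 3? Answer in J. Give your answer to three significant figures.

E_1 = h²/(8m_nL²) = 1.602×10^-15 J.
|ΔE| = |2² − 3²|·E_1 = 5·1.602×10^-15 J = 8.01×10^-15 J.

|ΔE| = 8.01×10^-15 J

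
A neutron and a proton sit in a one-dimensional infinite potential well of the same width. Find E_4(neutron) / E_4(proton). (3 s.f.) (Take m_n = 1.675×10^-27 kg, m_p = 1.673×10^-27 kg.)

E_n ∝ 1/m at fixed n and L, so the ratio is m_p/m_n = 1.673×10^-27/1.675×10^-27 = 0.999.

0.999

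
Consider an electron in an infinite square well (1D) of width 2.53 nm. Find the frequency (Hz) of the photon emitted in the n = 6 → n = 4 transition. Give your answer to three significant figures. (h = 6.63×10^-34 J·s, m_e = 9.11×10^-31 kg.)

E_1 = h²/(8m_eL²) = 9.423×10^-21 J and ΔE = (6² − 4²)E_1 = 1.885×10^-19 J.
f = ΔE/h = 1.885×10^-19/6.63×10^-34 = 2.84×10^14 Hz.

f = 2.84×10^14 Hz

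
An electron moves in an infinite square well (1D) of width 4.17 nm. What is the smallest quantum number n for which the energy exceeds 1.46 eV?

n = 9

E_1 = h²/(8m_eL²) = 3.465×10^-21 J = 0.02163 eV.
Need n² > 1.46/0.02163 = 67.50, i.e. n > 8.216.
The smallest integer satisfying this is n = 9.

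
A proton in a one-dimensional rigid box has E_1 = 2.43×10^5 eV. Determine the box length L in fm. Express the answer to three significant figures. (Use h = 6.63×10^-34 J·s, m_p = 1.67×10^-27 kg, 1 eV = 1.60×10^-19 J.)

From E_n = n²h²/(8m_pL²), L = n·h/√(8m_pE_n).
E_1 = 2.43×10^5 eV = 3.888×10^-14 J, so L = 1·6.63×10^-34/√(8·1.67×10^-27·3.888×10^-14) = 2.91×10^-14 m = 29.1 fm.

L = 29.1 fm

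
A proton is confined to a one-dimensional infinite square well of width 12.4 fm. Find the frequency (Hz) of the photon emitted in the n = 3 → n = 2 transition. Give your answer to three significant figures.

E_1 = h²/(8m_pL²) = 2.133×10^-13 J and ΔE = (3² − 2²)E_1 = 1.066×10^-12 J.
f = ΔE/h = 1.066×10^-12/6.626×10^-34 = 1.61×10^21 Hz.

f = 1.61×10^21 Hz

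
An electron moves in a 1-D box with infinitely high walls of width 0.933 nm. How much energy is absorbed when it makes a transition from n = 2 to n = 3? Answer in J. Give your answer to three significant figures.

E_1 = h²/(8m_eL²) = 6.921×10^-20 J.
|ΔE| = |2² − 3²|·E_1 = 5·6.921×10^-20 J = 3.46×10^-19 J.

|ΔE| = 3.46×10^-19 J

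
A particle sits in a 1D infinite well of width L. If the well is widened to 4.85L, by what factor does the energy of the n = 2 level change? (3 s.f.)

E_n ∝ 1/L², so the energy scales by 1/4.85² = 0.0425.

0.0425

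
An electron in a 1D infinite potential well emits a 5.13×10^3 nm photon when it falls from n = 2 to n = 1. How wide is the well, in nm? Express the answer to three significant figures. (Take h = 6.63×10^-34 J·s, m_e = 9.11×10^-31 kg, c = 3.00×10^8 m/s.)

L = 2.16 nm

The photon carries ΔE = hc/λ = 6.63×10^-34·3.00×10^8/5.13×10^-6 m = 3.877×10^-20 J.
Since ΔE = (2² − 1²)E_1, E_1 = 1.292×10^-20 J, and L = h/√(8m_eE_1) = 2.16×10^-9 m = 2.16 nm.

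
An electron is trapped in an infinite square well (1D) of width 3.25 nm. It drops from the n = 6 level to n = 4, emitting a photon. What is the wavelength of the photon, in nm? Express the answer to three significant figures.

E_1 = h²/(8m_eL²) = 5.704×10^-21 J, so ΔE = (6² − 4²)E_1 = 1.141×10^-19 J.
λ = hc/ΔE = (6.626×10^-34·2.998×10^8)/1.141×10^-19 = 1.74×10^-6 m = 1.74×10^3 nm.

λ = 1.74×10^3 nm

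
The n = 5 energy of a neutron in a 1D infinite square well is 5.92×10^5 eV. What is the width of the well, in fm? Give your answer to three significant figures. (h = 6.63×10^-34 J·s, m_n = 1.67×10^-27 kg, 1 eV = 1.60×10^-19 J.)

From E_n = n²h²/(8m_nL²), L = n·h/√(8m_nE_n).
E_5 = 5.92×10^5 eV = 9.472×10^-14 J, so L = 5·6.63×10^-34/√(8·1.67×10^-27·9.472×10^-14) = 9.32×10^-14 m = 93.2 fm.

L = 93.2 fm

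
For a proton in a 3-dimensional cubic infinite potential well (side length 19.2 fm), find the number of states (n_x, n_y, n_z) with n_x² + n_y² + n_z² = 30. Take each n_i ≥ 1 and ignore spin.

degeneracy = 6

The level has n_x² + n_y² + n_z² = 30. The ordered positive-integer solutions are (1, 2, 5), (1, 5, 2), (2, 1, 5), (2, 5, 1), (5, 1, 2), (5, 2, 1).
That gives 6 states.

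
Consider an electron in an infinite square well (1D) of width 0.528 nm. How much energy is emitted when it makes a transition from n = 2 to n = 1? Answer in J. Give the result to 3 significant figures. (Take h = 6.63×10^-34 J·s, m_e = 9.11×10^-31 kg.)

|ΔE| = 6.49×10^-19 J

E_1 = h²/(8m_eL²) = 2.163×10^-19 J.
|ΔE| = |2² − 1²|·E_1 = 3·2.163×10^-19 J = 6.49×10^-19 J.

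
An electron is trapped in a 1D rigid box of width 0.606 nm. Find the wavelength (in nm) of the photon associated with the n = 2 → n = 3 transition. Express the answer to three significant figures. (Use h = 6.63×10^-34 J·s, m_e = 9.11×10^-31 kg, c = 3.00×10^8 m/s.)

E_1 = h²/(8m_eL²) = 1.642×10^-19 J, so ΔE = (3² − 2²)E_1 = 8.210×10^-19 J.
λ = hc/ΔE = (6.63×10^-34·3.00×10^8)/8.210×10^-19 = 2.42×10^-7 m = 242 nm.

λ = 242 nm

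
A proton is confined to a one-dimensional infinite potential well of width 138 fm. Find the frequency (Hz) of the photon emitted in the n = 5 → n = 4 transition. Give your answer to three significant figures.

E_1 = h²/(8m_pL²) = 1.722×10^-15 J and ΔE = (5² − 4²)E_1 = 1.550×10^-14 J.
f = ΔE/h = 1.550×10^-14/6.626×10^-34 = 2.34×10^19 Hz.

f = 2.34×10^19 Hz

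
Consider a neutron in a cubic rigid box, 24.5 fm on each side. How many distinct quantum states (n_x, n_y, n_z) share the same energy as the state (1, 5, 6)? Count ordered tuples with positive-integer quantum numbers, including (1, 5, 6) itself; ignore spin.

degeneracy = 12

The level has n_x² + n_y² + n_z² = 62. The ordered positive-integer solutions are (1, 5, 6), (1, 6, 5), (2, 3, 7), (2, 7, 3), (3, 2, 7), (3, 7, 2), (5, 1, 6), (5, 6, 1), (6, 1, 5), (6, 5, 1), (7, 2, 3), (7, 3, 2).
That gives 12 states.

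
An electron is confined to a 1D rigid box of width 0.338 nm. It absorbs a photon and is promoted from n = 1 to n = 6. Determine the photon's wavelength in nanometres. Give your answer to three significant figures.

E_1 = h²/(8m_eL²) = 5.274×10^-19 J, so ΔE = (6² − 1²)E_1 = 1.846×10^-17 J.
λ = hc/ΔE = (6.626×10^-34·2.998×10^8)/1.846×10^-17 = 1.08×10^-8 m = 10.8 nm.

λ = 10.8 nm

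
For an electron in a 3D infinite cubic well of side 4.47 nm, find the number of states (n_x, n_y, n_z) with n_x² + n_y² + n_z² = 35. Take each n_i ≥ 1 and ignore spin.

The level has n_x² + n_y² + n_z² = 35. The ordered positive-integer solutions are (1, 3, 5), (1, 5, 3), (3, 1, 5), (3, 5, 1), (5, 1, 3), (5, 3, 1).
That gives 6 states.

degeneracy = 6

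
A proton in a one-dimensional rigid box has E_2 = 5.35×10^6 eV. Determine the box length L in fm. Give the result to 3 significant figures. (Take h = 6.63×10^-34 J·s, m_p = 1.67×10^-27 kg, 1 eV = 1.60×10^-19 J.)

L = 12.4 fm

From E_n = n²h²/(8m_pL²), L = n·h/√(8m_pE_n).
E_2 = 5.35×10^6 eV = 8.560×10^-13 J, so L = 2·6.63×10^-34/√(8·1.67×10^-27·8.560×10^-13) = 1.24×10^-14 m = 12.4 fm.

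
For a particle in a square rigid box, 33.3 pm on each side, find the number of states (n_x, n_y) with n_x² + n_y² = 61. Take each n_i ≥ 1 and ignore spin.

The level has n_x² + n_y² = 61. The ordered positive-integer solutions are (5, 6), (6, 5).
That gives 2 states.

degeneracy = 2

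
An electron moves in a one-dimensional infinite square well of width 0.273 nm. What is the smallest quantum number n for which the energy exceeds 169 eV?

E_1 = h²/(8m_eL²) = 8.084×10^-19 J = 5.046 eV.
Need n² > 169/5.046 = 33.49, i.e. n > 5.787.
The smallest integer satisfying this is n = 6.

n = 6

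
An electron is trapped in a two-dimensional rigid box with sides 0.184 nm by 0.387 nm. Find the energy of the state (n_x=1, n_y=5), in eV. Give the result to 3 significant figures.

E = 73.9 eV

For a 2D rectangular well E = (h²/8m_e)·Σ n_i²/L_i² = (6.626×10^-34)²/(8·9.109×10^-31) · [1²/(0.184 nm)² + 5²/(0.387 nm)²].
Evaluating gives E = 1.184×10^-17 J = 73.9 eV.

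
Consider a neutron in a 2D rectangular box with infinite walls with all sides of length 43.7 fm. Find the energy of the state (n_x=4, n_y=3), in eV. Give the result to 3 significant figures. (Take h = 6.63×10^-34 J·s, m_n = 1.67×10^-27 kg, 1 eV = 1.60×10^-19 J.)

E = 2.69×10^6 eV

For a 2D rectangular well E = (h²/8m_n)·Σ n_i²/L_i² = (6.63×10^-34)²/(8·1.67×10^-27) · [4²/(43.7 fm)² + 3²/(43.7 fm)²].
Evaluating gives E = 4.307×10^-13 J = 2.69×10^6 eV.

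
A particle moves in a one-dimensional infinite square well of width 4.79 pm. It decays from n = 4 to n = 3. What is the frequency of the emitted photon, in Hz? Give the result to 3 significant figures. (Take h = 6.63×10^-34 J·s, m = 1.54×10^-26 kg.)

E_1 = h²/(8mL²) = 1.555×10^-19 J and ΔE = (4² − 3²)E_1 = 1.089×10^-18 J.
f = ΔE/h = 1.089×10^-18/6.63×10^-34 = 1.64×10^15 Hz.

f = 1.64×10^15 Hz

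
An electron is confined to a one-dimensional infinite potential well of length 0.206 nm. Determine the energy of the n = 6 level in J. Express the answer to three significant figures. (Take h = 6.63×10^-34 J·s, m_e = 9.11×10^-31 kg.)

For an infinite well E_n = n²h²/(8m_eL²), so E_1 = h²/(8m_eL²) = (6.63×10^-34)²/(8·9.11×10^-31·(2.06×10^-10 m)²) = 1.421×10^-18 J.
Then E_6 = 6²·E_1 = 36·1.421×10^-18 J = 5.12×10^-17 J.

E_6 = 5.12×10^-17 J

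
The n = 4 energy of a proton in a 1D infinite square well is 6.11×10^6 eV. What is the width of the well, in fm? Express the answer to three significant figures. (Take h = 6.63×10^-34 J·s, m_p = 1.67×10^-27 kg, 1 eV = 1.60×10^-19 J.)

L = 23.2 fm

From E_n = n²h²/(8m_pL²), L = n·h/√(8m_pE_n).
E_4 = 6.11×10^6 eV = 9.776×10^-13 J, so L = 4·6.63×10^-34/√(8·1.67×10^-27·9.776×10^-13) = 2.32×10^-14 m = 23.2 fm.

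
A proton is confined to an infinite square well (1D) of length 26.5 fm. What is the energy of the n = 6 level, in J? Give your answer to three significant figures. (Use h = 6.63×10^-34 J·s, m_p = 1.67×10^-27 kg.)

E_6 = 1.69×10^-12 J

For an infinite well E_n = n²h²/(8m_pL²), so E_1 = h²/(8m_pL²) = (6.63×10^-34)²/(8·1.67×10^-27·(2.65×10^-14 m)²) = 4.685×10^-14 J.
Then E_6 = 6²·E_1 = 36·4.685×10^-14 J = 1.69×10^-12 J.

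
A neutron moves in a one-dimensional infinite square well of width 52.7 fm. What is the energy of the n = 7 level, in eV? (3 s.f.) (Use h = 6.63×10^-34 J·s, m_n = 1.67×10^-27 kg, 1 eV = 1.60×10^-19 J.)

For an infinite well E_n = n²h²/(8m_nL²), so E_1 = h²/(8m_nL²) = (6.63×10^-34)²/(8·1.67×10^-27·(5.27×10^-14 m)²) = 1.185×10^-14 J.
Then E_7 = 7²·E_1 = 49·1.185×10^-14 J = 5.806×10^-13 J.
Converting, E_7 = 5.806×10^-13 J / (1.60×10^-19 J/eV) = 3.63×10^6 eV.

E_7 = 3.63×10^6 eV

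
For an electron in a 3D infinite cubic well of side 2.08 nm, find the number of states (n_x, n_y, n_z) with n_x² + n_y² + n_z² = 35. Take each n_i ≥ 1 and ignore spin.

degeneracy = 6

The level has n_x² + n_y² + n_z² = 35. The ordered positive-integer solutions are (1, 3, 5), (1, 5, 3), (3, 1, 5), (3, 5, 1), (5, 1, 3), (5, 3, 1).
That gives 6 states.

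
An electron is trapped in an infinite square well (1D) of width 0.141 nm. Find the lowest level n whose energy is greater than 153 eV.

n = 3

E_1 = h²/(8m_eL²) = 3.030×10^-18 J = 18.91 eV.
Need n² > 153/18.91 = 8.091, i.e. n > 2.844.
The smallest integer satisfying this is n = 3.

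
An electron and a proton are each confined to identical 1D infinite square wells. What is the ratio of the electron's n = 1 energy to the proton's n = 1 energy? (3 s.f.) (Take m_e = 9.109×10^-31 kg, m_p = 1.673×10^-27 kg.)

E_n ∝ 1/m at fixed n and L, so the ratio is m_p/m_e = 1.673×10^-27/9.109×10^-31 = 1.84×10^3.

1.84×10^3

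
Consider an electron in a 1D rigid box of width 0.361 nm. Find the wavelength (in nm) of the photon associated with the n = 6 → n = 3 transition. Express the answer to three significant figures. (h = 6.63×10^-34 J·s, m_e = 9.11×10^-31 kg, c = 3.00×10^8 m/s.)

λ = 15.9 nm

E_1 = h²/(8m_eL²) = 4.628×10^-19 J, so ΔE = (6² − 3²)E_1 = 1.250×10^-17 J.
λ = hc/ΔE = (6.63×10^-34·3.00×10^8)/1.250×10^-17 = 1.59×10^-8 m = 15.9 nm.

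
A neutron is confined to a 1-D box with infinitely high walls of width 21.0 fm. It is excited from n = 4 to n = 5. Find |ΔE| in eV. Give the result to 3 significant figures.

E_1 = h²/(8m_nL²) = 7.429×10^-14 J.
|ΔE| = |4² − 5²|·E_1 = 9·7.429×10^-14 J = 6.686×10^-13 J = 4.17×10^6 eV.

|ΔE| = 4.17×10^6 eV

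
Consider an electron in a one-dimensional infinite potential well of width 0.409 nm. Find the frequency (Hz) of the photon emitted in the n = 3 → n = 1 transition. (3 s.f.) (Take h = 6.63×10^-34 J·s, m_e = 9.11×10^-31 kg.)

f = 4.35×10^15 Hz

E_1 = h²/(8m_eL²) = 3.606×10^-19 J and ΔE = (3² − 1²)E_1 = 2.885×10^-18 J.
f = ΔE/h = 2.885×10^-18/6.63×10^-34 = 4.35×10^15 Hz.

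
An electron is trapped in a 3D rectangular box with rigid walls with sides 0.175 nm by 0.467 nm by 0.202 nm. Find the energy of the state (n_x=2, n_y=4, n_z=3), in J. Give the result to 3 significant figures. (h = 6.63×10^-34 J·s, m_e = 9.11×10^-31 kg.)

For a 3D rectangular well E = (h²/8m_e)·Σ n_i²/L_i² = (6.63×10^-34)²/(8·9.11×10^-31) · [2²/(0.175 nm)² + 4²/(0.467 nm)² + 3²/(0.202 nm)²].
Evaluating gives E = 2.56×10^-17 J.

E = 2.56×10^-17 J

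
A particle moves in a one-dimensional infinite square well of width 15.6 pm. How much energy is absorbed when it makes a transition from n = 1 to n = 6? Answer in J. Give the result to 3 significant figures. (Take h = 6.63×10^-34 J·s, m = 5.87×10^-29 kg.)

|ΔE| = 1.35×10^-16 J

E_1 = h²/(8mL²) = 3.846×10^-18 J.
|ΔE| = |1² − 6²|·E_1 = 35·3.846×10^-18 J = 1.35×10^-16 J.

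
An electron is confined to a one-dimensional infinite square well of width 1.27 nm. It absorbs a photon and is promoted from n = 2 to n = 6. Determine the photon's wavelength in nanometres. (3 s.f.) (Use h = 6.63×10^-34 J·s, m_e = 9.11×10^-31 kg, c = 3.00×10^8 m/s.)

λ = 166 nm

E_1 = h²/(8m_eL²) = 3.739×10^-20 J, so ΔE = (6² − 2²)E_1 = 1.196×10^-18 J.
λ = hc/ΔE = (6.63×10^-34·3.00×10^8)/1.196×10^-18 = 1.66×10^-7 m = 166 nm.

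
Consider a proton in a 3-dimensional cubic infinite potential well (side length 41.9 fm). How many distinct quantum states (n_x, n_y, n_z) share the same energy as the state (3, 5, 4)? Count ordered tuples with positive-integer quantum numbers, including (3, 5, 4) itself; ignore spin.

The level has n_x² + n_y² + n_z² = 50. The ordered positive-integer solutions are (3, 4, 5), (3, 5, 4), (4, 3, 5), (4, 5, 3), (5, 3, 4), (5, 4, 3).
That gives 6 states.

degeneracy = 6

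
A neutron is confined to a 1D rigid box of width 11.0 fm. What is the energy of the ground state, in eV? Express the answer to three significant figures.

E_1 = 1.69×10^6 eV

For an infinite well E_n = n²h²/(8m_nL²), so E_1 = h²/(8m_nL²) = (6.626×10^-34)²/(8·1.675×10^-27·(1.10×10^-14 m)²) = 2.708×10^-13 J.
Converting, E_1 = 2.708×10^-13 J / (1.602×10^-19 J/eV) = 1.69×10^6 eV.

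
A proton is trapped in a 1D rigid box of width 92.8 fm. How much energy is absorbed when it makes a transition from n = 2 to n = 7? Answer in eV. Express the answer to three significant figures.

E_1 = h²/(8m_pL²) = 3.809×10^-15 J.
|ΔE| = |2² − 7²|·E_1 = 45·3.809×10^-15 J = 1.714×10^-13 J = 1.07×10^6 eV.

|ΔE| = 1.07×10^6 eV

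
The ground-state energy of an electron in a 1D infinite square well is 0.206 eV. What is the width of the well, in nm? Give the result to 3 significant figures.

L = 1.35 nm

From E_n = n²h²/(8m_eL²), L = n·h/√(8m_eE_n).
E_1 = 0.206 eV = 3.300×10^-20 J, so L = 1·6.626×10^-34/√(8·9.109×10^-31·3.300×10^-20) = 1.35×10^-9 m = 1.35 nm.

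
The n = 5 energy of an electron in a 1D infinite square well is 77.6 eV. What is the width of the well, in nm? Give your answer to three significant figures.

From E_n = n²h²/(8m_eL²), L = n·h/√(8m_eE_n).
E_5 = 77.6 eV = 1.243×10^-17 J, so L = 5·6.626×10^-34/√(8·9.109×10^-31·1.243×10^-17) = 3.48×10^-10 m = 0.348 nm.

L = 0.348 nm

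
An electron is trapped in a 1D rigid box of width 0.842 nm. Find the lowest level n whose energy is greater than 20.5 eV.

n = 7

E_1 = h²/(8m_eL²) = 8.498×10^-20 J = 0.5305 eV.
Need n² > 20.5/0.5305 = 38.64, i.e. n > 6.216.
The smallest integer satisfying this is n = 7.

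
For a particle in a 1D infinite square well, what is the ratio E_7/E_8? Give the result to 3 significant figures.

0.766

E_n ∝ n², so E_7/E_8 = 7²/8² = 49/64 = 0.766.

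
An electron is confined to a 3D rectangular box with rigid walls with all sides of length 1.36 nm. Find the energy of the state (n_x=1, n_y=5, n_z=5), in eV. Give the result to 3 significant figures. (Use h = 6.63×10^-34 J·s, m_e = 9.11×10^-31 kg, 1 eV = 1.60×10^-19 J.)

E = 10.4 eV

For a 3D rectangular well E = (h²/8m_e)·Σ n_i²/L_i² = (6.63×10^-34)²/(8·9.11×10^-31) · [1²/(1.36 nm)² + 5²/(1.36 nm)² + 5²/(1.36 nm)²].
Evaluating gives E = 1.663×10^-18 J = 10.4 eV.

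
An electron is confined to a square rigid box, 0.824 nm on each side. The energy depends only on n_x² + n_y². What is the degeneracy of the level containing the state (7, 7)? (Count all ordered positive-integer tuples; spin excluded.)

The level has n_x² + n_y² = 98. The ordered positive-integer solutions are (7, 7).
That gives 1 state.

degeneracy = 1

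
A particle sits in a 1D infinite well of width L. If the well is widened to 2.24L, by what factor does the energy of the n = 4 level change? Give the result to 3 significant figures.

E_n ∝ 1/L², so the energy scales by 1/2.24² = 0.199.

0.199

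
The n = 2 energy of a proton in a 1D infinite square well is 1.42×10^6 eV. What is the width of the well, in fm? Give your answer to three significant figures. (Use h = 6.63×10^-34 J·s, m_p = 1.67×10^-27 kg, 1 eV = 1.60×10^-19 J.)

From E_n = n²h²/(8m_pL²), L = n·h/√(8m_pE_n).
E_2 = 1.42×10^6 eV = 2.272×10^-13 J, so L = 2·6.63×10^-34/√(8·1.67×10^-27·2.272×10^-13) = 2.41×10^-14 m = 24.1 fm.

L = 24.1 fm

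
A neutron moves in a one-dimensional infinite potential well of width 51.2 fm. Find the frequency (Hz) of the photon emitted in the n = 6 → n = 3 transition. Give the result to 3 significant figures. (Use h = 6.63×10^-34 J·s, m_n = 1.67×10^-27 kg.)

f = 5.11×10^20 Hz

E_1 = h²/(8m_nL²) = 1.255×10^-14 J and ΔE = (6² − 3²)E_1 = 3.388×10^-13 J.
f = ΔE/h = 3.388×10^-13/6.63×10^-34 = 5.11×10^20 Hz.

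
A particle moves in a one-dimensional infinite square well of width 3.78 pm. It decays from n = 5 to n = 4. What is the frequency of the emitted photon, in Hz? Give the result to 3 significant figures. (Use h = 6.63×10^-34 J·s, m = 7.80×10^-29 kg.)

f = 6.69×10^17 Hz

E_1 = h²/(8mL²) = 4.930×10^-17 J and ΔE = (5² − 4²)E_1 = 4.437×10^-16 J.
f = ΔE/h = 4.437×10^-16/6.63×10^-34 = 6.69×10^17 Hz.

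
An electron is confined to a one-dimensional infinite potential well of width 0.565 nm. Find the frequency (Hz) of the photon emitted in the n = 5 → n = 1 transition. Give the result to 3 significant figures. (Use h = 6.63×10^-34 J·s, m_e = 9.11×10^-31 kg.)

f = 6.84×10^15 Hz

E_1 = h²/(8m_eL²) = 1.889×10^-19 J and ΔE = (5² − 1²)E_1 = 4.534×10^-18 J.
f = ΔE/h = 4.534×10^-18/6.63×10^-34 = 6.84×10^15 Hz.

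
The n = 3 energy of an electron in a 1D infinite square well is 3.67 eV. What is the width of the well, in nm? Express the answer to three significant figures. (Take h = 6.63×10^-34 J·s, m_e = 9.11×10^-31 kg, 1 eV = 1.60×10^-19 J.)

L = 0.961 nm

From E_n = n²h²/(8m_eL²), L = n·h/√(8m_eE_n).
E_3 = 3.67 eV = 5.872×10^-19 J, so L = 3·6.63×10^-34/√(8·9.11×10^-31·5.872×10^-19) = 9.61×10^-10 m = 0.961 nm.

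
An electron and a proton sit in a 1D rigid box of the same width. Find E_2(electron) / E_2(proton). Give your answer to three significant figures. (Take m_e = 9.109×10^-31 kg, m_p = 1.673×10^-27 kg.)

E_n ∝ 1/m at fixed n and L, so the ratio is m_p/m_e = 1.673×10^-27/9.109×10^-31 = 1.84×10^3.

1.84×10^3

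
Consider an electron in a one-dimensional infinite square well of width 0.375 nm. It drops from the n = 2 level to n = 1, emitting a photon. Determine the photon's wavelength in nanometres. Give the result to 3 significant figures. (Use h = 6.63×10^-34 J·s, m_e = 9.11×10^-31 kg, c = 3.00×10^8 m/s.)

E_1 = h²/(8m_eL²) = 4.289×10^-19 J, so ΔE = (2² − 1²)E_1 = 1.287×10^-18 J.
λ = hc/ΔE = (6.63×10^-34·3.00×10^8)/1.287×10^-18 = 1.55×10^-7 m = 155 nm.

λ = 155 nm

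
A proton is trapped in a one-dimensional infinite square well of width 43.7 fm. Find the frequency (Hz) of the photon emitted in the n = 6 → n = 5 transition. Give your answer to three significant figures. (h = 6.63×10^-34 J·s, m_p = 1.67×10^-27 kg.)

E_1 = h²/(8m_pL²) = 1.723×10^-14 J and ΔE = (6² − 5²)E_1 = 1.895×10^-13 J.
f = ΔE/h = 1.895×10^-13/6.63×10^-34 = 2.86×10^20 Hz.

f = 2.86×10^20 Hz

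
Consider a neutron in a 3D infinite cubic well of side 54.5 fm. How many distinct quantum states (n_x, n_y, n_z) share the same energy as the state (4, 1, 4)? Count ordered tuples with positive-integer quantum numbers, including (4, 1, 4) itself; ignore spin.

degeneracy = 6

The level has n_x² + n_y² + n_z² = 33. The ordered positive-integer solutions are (1, 4, 4), (2, 2, 5), (2, 5, 2), (4, 1, 4), (4, 4, 1), (5, 2, 2).
That gives 6 states.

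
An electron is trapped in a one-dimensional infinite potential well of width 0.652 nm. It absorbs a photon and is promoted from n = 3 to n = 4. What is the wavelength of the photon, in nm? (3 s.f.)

E_1 = h²/(8m_eL²) = 1.417×10^-19 J, so ΔE = (4² − 3²)E_1 = 9.919×10^-19 J.
λ = hc/ΔE = (6.626×10^-34·2.998×10^8)/9.919×10^-19 = 2.00×10^-7 m = 200 nm.

λ = 200 nm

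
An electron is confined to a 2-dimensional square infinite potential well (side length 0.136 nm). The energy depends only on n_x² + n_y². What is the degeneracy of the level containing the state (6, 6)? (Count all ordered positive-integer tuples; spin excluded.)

degeneracy = 1

The level has n_x² + n_y² = 72. The ordered positive-integer solutions are (6, 6).
That gives 1 state.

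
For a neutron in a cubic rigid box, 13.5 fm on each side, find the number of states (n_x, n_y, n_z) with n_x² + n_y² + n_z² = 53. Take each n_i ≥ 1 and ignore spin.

The level has n_x² + n_y² + n_z² = 53. The ordered positive-integer solutions are (1, 4, 6), (1, 6, 4), (4, 1, 6), (4, 6, 1), (6, 1, 4), (6, 4, 1).
That gives 6 states.

degeneracy = 6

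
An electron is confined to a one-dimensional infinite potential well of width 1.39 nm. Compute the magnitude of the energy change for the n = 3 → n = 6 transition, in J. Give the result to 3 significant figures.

E_1 = h²/(8m_eL²) = 3.118×10^-20 J.
|ΔE| = |3² − 6²|·E_1 = 27·3.118×10^-20 J = 8.42×10^-19 J.

|ΔE| = 8.42×10^-19 J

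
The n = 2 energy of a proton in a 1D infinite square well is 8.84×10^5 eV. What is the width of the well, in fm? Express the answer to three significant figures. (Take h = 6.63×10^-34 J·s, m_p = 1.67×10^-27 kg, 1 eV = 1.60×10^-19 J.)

From E_n = n²h²/(8m_pL²), L = n·h/√(8m_pE_n).
E_2 = 8.84×10^5 eV = 1.414×10^-13 J, so L = 2·6.63×10^-34/√(8·1.67×10^-27·1.414×10^-13) = 3.05×10^-14 m = 30.5 fm.

L = 30.5 fm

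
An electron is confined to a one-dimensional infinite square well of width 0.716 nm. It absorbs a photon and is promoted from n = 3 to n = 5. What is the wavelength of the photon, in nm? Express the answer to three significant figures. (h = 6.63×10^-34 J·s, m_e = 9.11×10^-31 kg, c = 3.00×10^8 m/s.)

E_1 = h²/(8m_eL²) = 1.177×10^-19 J, so ΔE = (5² − 3²)E_1 = 1.883×10^-18 J.
λ = hc/ΔE = (6.63×10^-34·3.00×10^8)/1.883×10^-18 = 1.06×10^-7 m = 106 nm.

λ = 106 nm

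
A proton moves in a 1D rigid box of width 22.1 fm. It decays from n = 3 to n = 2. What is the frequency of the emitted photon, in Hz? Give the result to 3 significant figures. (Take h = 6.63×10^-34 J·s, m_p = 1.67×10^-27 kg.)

f = 5.08×10^20 Hz

E_1 = h²/(8m_pL²) = 6.737×10^-14 J and ΔE = (3² − 2²)E_1 = 3.368×10^-13 J.
f = ΔE/h = 3.368×10^-13/6.63×10^-34 = 5.08×10^20 Hz.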